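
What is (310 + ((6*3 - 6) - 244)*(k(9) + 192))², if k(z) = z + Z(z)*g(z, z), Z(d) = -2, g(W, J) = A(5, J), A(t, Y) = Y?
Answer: 1776285316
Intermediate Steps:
g(W, J) = J
k(z) = -z (k(z) = z - 2*z = -z)
(310 + ((6*3 - 6) - 244)*(k(9) + 192))² = (310 + ((6*3 - 6) - 244)*(-1*9 + 192))² = (310 + ((18 - 6) - 244)*(-9 + 192))² = (310 + (12 - 244)*183)² = (310 - 232*183)² = (310 - 42456)² = (-42146)² = 1776285316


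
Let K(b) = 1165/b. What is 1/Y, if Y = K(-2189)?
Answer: -2189/1165 ≈ -1.8790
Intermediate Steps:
Y = -1165/2189 (Y = 1165/(-2189) = 1165*(-1/2189) = -1165/2189 ≈ -0.53221)
1/Y = 1/(-1165/2189) = -2189/1165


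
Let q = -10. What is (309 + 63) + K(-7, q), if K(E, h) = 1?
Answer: 373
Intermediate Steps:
(309 + 63) + K(-7, q) = (309 + 63) + 1 = 372 + 1 = 373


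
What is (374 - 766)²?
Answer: 153664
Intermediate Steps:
(374 - 766)² = (-392)² = 153664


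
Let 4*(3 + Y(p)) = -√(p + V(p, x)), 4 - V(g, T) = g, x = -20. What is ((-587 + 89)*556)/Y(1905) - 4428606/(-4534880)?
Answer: 179381336223/2267440 ≈ 79112.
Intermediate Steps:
V(g, T) = 4 - g
Y(p) = -7/2 (Y(p) = -3 + (-√(p + (4 - p)))/4 = -3 + (-√4)/4 = -3 + (-1*2)/4 = -3 + (¼)*(-2) = -3 - ½ = -7/2)
((-587 + 89)*556)/Y(1905) - 4428606/(-4534880) = ((-587 + 89)*556)/(-7/2) - 4428606/(-4534880) = -498*556*(-2/7) - 4428606*(-1/4534880) = -276888*(-2/7) + 316329/323920 = 553776/7 + 316329/323920 = 179381336223/2267440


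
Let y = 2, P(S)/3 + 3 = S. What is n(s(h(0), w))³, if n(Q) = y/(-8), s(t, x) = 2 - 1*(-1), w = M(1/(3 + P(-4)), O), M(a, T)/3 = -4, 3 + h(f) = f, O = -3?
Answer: -1/64 ≈ -0.015625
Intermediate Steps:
h(f) = -3 + f
P(S) = -9 + 3*S
M(a, T) = -12 (M(a, T) = 3*(-4) = -12)
w = -12
s(t, x) = 3 (s(t, x) = 2 + 1 = 3)
n(Q) = -¼ (n(Q) = 2/(-8) = 2*(-⅛) = -¼)
n(s(h(0), w))³ = (-¼)³ = -1/64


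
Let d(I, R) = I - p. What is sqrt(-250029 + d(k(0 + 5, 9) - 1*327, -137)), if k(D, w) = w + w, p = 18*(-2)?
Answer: I*sqrt(250302) ≈ 500.3*I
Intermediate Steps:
p = -36
k(D, w) = 2*w
d(I, R) = 36 + I (d(I, R) = I - 1*(-36) = I + 36 = 36 + I)
sqrt(-250029 + d(k(0 + 5, 9) - 1*327, -137)) = sqrt(-250029 + (36 + (2*9 - 1*327))) = sqrt(-250029 + (36 + (18 - 327))) = sqrt(-250029 + (36 - 309)) = sqrt(-250029 - 273) = sqrt(-250302) = I*sqrt(250302)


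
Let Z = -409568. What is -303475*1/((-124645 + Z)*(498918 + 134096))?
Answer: 303475/338164307982 ≈ 8.9742e-7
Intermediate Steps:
-303475*1/((-124645 + Z)*(498918 + 134096)) = -303475*1/((-124645 - 409568)*(498918 + 134096)) = -303475/(633014*(-534213)) = -303475/(-338164307982) = -303475*(-1/338164307982) = 303475/338164307982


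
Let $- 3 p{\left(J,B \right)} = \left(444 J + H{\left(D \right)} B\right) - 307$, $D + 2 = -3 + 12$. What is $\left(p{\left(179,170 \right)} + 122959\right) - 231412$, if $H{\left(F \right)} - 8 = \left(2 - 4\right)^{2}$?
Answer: $- \frac{406568}{3} \approx -1.3552 \cdot 10^{5}$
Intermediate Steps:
$D = 7$ ($D = -2 + \left(-3 + 12\right) = -2 + 9 = 7$)
$H{\left(F \right)} = 12$ ($H{\left(F \right)} = 8 + \left(2 - 4\right)^{2} = 8 + \left(-2\right)^{2} = 8 + 4 = 12$)
$p{\left(J,B \right)} = \frac{307}{3} - 148 J - 4 B$ ($p{\left(J,B \right)} = - \frac{\left(444 J + 12 B\right) - 307}{3} = - \frac{\left(12 B + 444 J\right) - 307}{3} = - \frac{-307 + 12 B + 444 J}{3} = \frac{307}{3} - 148 J - 4 B$)
$\left(p{\left(179,170 \right)} + 122959\right) - 231412 = \left(\left(\frac{307}{3} - 26492 - 680\right) + 122959\right) - 231412 = \left(- \frac{81209}{3} + 122959\right) - 231412 = \frac{287668}{3} - 231412 = - \frac{406568}{3}$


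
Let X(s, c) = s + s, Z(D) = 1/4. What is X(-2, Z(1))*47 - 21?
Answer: -209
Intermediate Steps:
Z(D) = ¼
X(s, c) = 2*s
X(-2, Z(1))*47 - 21 = (2*(-2))*47 - 21 = -4*47 - 21 = -188 - 21 = -209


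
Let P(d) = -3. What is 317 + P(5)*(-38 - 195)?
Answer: 1016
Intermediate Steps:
317 + P(5)*(-38 - 195) = 317 - 3*(-38 - 195) = 317 - 3*(-233) = 317 + 699 = 1016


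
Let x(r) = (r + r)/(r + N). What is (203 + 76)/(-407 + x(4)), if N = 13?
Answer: -4743/6911 ≈ -0.68630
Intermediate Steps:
x(r) = 2*r/(13 + r) (x(r) = (r + r)/(r + 13) = (2*r)/(13 + r) = 2*r/(13 + r))
(203 + 76)/(-407 + x(4)) = (203 + 76)/(-407 + 2*4/(13 + 4)) = 279/(-407 + 2*4/17) = 279/(-407 + 2*4*(1/17)) = 279/(-407 + 8/17) = 279/(-6911/17) = 279*(-17/6911) = -4743/6911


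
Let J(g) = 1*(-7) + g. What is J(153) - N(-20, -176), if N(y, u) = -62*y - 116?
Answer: -978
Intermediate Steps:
N(y, u) = -116 - 62*y
J(g) = -7 + g
J(153) - N(-20, -176) = (-7 + 153) - (-116 - 62*(-20)) = 146 - (-116 + 1240) = 146 - 1*1124 = 146 - 1124 = -978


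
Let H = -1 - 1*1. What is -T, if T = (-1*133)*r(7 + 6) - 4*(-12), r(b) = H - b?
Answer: -2043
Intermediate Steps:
H = -2 (H = -1 - 1 = -2)
r(b) = -2 - b
T = 2043 (T = (-1*133)*(-2 - (7 + 6)) - 4*(-12) = -133*(-2 - 1*13) + 48 = -133*(-2 - 13) + 48 = -133*(-15) + 48 = 1995 + 48 = 2043)
-T = -1*2043 = -2043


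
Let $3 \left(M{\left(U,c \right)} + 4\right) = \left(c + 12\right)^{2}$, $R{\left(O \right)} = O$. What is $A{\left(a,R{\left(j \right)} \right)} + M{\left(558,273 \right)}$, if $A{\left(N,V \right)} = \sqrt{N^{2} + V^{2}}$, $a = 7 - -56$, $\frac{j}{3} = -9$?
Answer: $27071 + 9 \sqrt{58} \approx 27140.0$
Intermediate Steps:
$j = -27$ ($j = 3 \left(-9\right) = -27$)
$a = 63$ ($a = 7 + 56 = 63$)
$M{\left(U,c \right)} = -4 + \frac{\left(12 + c\right)^{2}}{3}$ ($M{\left(U,c \right)} = -4 + \frac{\left(c + 12\right)^{2}}{3} = -4 + \frac{\left(12 + c\right)^{2}}{3}$)
$A{\left(a,R{\left(j \right)} \right)} + M{\left(558,273 \right)} = \sqrt{63^{2} + \left(-27\right)^{2}} - \left(4 - \frac{\left(12 + 273\right)^{2}}{3}\right) = \sqrt{3969 + 729} - \left(4 - \frac{285^{2}}{3}\right) = \sqrt{4698} + \left(-4 + \frac{1}{3} \cdot 81225\right) = 9 \sqrt{58} + \left(-4 + 27075\right) = 9 \sqrt{58} + 27071 = 27071 + 9 \sqrt{58}$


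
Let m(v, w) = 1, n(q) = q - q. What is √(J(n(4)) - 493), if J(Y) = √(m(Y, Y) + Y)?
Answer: 2*I*√123 ≈ 22.181*I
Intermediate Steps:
n(q) = 0
J(Y) = √(1 + Y)
√(J(n(4)) - 493) = √(√(1 + 0) - 493) = √(√1 - 493) = √(1 - 493) = √(-492) = 2*I*√123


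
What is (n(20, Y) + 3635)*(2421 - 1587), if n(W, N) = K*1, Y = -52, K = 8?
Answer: 3038262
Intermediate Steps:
n(W, N) = 8 (n(W, N) = 8*1 = 8)
(n(20, Y) + 3635)*(2421 - 1587) = (8 + 3635)*(2421 - 1587) = 3643*834 = 3038262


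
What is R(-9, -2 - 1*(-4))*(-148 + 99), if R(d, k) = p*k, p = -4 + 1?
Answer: 294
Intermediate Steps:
p = -3
R(d, k) = -3*k
R(-9, -2 - 1*(-4))*(-148 + 99) = (-3*(-2 - 1*(-4)))*(-148 + 99) = -3*(-2 + 4)*(-49) = -3*2*(-49) = -6*(-49) = 294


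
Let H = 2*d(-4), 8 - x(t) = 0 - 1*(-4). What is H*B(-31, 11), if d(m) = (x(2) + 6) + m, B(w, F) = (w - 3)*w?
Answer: 12648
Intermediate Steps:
B(w, F) = w*(-3 + w) (B(w, F) = (-3 + w)*w = w*(-3 + w))
x(t) = 4 (x(t) = 8 - (0 - 1*(-4)) = 8 - (0 + 4) = 8 - 1*4 = 8 - 4 = 4)
d(m) = 10 + m (d(m) = (4 + 6) + m = 10 + m)
H = 12 (H = 2*(10 - 4) = 2*6 = 12)
H*B(-31, 11) = 12*(-31*(-3 - 31)) = 12*(-31*(-34)) = 12*1054 = 12648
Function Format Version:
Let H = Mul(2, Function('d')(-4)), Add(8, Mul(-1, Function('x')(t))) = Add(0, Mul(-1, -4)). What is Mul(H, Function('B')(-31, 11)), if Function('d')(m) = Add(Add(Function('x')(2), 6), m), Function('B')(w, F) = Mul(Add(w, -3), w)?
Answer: 12648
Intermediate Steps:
Function('B')(w, F) = Mul(w, Add(-3, w)) (Function('B')(w, F) = Mul(Add(-3, w), w) = Mul(w, Add(-3, w)))
Function('x')(t) = 4 (Function('x')(t) = Add(8, Mul(-1, Add(0, Mul(-1, -4)))) = Add(8, Mul(-1, Add(0, 4))) = Add(8, Mul(-1, 4)) = Add(8, -4) = 4)
Function('d')(m) = Add(10, m) (Function('d')(m) = Add(Add(4, 6), m) = Add(10, m))
H = 12 (H = Mul(2, Add(10, -4)) = Mul(2, 6) = 12)
Mul(H, Function('B')(-31, 11)) = Mul(12, Mul(-31, Add(-3, -31))) = Mul(12, Mul(-31, -34)) = Mul(12, 1054) = 12648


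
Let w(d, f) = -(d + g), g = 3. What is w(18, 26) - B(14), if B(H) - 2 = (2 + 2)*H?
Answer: -79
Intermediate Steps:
w(d, f) = -3 - d (w(d, f) = -(d + 3) = -(3 + d) = -3 - d)
B(H) = 2 + 4*H (B(H) = 2 + (2 + 2)*H = 2 + 4*H)
w(18, 26) - B(14) = (-3 - 1*18) - (2 + 4*14) = (-3 - 18) - (2 + 56) = -21 - 1*58 = -21 - 58 = -79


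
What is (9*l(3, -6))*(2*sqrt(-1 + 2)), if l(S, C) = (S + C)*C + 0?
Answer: 324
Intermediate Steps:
l(S, C) = C*(C + S) (l(S, C) = (C + S)*C + 0 = C*(C + S) + 0 = C*(C + S))
(9*l(3, -6))*(2*sqrt(-1 + 2)) = (9*(-6*(-6 + 3)))*(2*sqrt(-1 + 2)) = (9*(-6*(-3)))*(2*sqrt(1)) = (9*18)*(2*1) = 162*2 = 324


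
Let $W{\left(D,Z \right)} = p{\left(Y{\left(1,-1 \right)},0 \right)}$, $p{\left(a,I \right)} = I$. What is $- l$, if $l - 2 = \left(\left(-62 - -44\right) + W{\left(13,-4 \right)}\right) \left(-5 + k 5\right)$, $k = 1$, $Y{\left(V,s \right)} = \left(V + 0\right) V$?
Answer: $-2$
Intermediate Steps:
$Y{\left(V,s \right)} = V^{2}$ ($Y{\left(V,s \right)} = V V = V^{2}$)
$W{\left(D,Z \right)} = 0$
$l = 2$ ($l = 2 + \left(\left(-62 - -44\right) + 0\right) \left(-5 + 1 \cdot 5\right) = 2 + \left(\left(-62 + 44\right) + 0\right) \left(-5 + 5\right) = 2 + \left(-18 + 0\right) 0 = 2 - 0 = 2 + 0 = 2$)
$- l = \left(-1\right) 2 = -2$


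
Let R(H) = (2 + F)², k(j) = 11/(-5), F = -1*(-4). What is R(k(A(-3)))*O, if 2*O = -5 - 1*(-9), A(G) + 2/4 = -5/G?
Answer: 72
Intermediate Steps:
A(G) = -½ - 5/G
F = 4
O = 2 (O = (-5 - 1*(-9))/2 = (-5 + 9)/2 = (½)*4 = 2)
k(j) = -11/5 (k(j) = 11*(-⅕) = -11/5)
R(H) = 36 (R(H) = (2 + 4)² = 6² = 36)
R(k(A(-3)))*O = 36*2 = 72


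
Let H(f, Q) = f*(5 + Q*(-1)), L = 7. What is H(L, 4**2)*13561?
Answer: -1044197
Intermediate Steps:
H(f, Q) = f*(5 - Q)
H(L, 4**2)*13561 = (7*(5 - 1*4**2))*13561 = (7*(5 - 1*16))*13561 = (7*(5 - 16))*13561 = (7*(-11))*13561 = -77*13561 = -1044197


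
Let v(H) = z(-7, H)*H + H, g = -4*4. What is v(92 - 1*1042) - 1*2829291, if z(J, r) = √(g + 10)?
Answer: -2830241 - 950*I*√6 ≈ -2.8302e+6 - 2327.0*I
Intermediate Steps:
g = -16
z(J, r) = I*√6 (z(J, r) = √(-16 + 10) = √(-6) = I*√6)
v(H) = H + I*H*√6 (v(H) = (I*√6)*H + H = I*H*√6 + H = H + I*H*√6)
v(92 - 1*1042) - 1*2829291 = (92 - 1*1042)*(1 + I*√6) - 1*2829291 = (92 - 1042)*(1 + I*√6) - 2829291 = -950*(1 + I*√6) - 2829291 = (-950 - 950*I*√6) - 2829291 = -2830241 - 950*I*√6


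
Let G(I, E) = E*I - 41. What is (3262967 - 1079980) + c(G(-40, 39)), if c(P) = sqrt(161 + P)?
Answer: 2182987 + 12*I*sqrt(10) ≈ 2.183e+6 + 37.947*I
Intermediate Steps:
G(I, E) = -41 + E*I
(3262967 - 1079980) + c(G(-40, 39)) = (3262967 - 1079980) + sqrt(161 + (-41 + 39*(-40))) = 2182987 + sqrt(161 + (-41 - 1560)) = 2182987 + sqrt(161 - 1601) = 2182987 + sqrt(-1440) = 2182987 + 12*I*sqrt(10)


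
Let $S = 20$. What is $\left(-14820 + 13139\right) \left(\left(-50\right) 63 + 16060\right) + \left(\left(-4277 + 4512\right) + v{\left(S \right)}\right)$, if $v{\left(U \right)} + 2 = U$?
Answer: $-21701457$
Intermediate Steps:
$v{\left(U \right)} = -2 + U$
$\left(-14820 + 13139\right) \left(\left(-50\right) 63 + 16060\right) + \left(\left(-4277 + 4512\right) + v{\left(S \right)}\right) = \left(-14820 + 13139\right) \left(\left(-50\right) 63 + 16060\right) + \left(\left(-4277 + 4512\right) + \left(-2 + 20\right)\right) = - 1681 \left(-3150 + 16060\right) + \left(235 + 18\right) = \left(-1681\right) 12910 + 253 = -21701710 + 253 = -21701457$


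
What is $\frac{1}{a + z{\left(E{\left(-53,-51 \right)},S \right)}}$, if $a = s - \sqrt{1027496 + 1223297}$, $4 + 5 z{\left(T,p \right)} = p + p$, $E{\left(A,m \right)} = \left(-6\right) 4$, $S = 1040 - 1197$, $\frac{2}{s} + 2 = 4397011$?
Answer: $\frac{30740563932418340}{1085948148732432987921} - \frac{483342203652025 \sqrt{2250793}}{1085948148732432987921} \approx -0.00063944$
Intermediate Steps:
$s = \frac{2}{4397009}$ ($s = \frac{2}{-2 + 4397011} = \frac{2}{4397009} \approx 4.5485 \cdot 10^{-7}$)
$S = -157$ ($S = 1040 - 1197 = -157$)
$E{\left(A,m \right)} = -24$
$z{\left(T,p \right)} = - \frac{4}{5} + \frac{2 p}{5}$ ($z{\left(T,p \right)} = - \frac{4}{5} + \frac{p + p}{5} = - \frac{4}{5} + \frac{2 p}{5}$)
$a = \frac{2}{4397009} - \sqrt{2250793}$ ($a = \frac{2}{4397009} - \sqrt{1027496 + 1223297} = \frac{2}{4397009} - \sqrt{2250793} \approx -1500.3$)
$\frac{1}{a + z{\left(E{\left(-53,-51 \right)},S \right)}} = \frac{1}{\left(\frac{2}{4397009} - \sqrt{2250793}\right) + \left(- \frac{4}{5} + \frac{2}{5} \left(-157\right)\right)} = \frac{1}{\left(\frac{2}{4397009} - \sqrt{2250793}\right) - \frac{318}{5}} = \frac{1}{- \frac{1398248852}{21985045} - \sqrt{2250793}}$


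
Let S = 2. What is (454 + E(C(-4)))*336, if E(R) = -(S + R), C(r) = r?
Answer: 153216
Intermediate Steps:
E(R) = -2 - R (E(R) = -(2 + R) = -2 - R)
(454 + E(C(-4)))*336 = (454 + (-2 - 1*(-4)))*336 = (454 + (-2 + 4))*336 = (454 + 2)*336 = 456*336 = 153216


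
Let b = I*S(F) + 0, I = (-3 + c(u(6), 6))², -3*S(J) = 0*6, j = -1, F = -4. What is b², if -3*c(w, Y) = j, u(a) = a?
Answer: 0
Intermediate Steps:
S(J) = 0 (S(J) = -0*6 = -⅓*0 = 0)
c(w, Y) = ⅓ (c(w, Y) = -⅓*(-1) = ⅓)
I = 64/9 (I = (-3 + ⅓)² = (-8/3)² = 64/9 ≈ 7.1111)
b = 0 (b = (64/9)*0 + 0 = 0 + 0 = 0)
b² = 0² = 0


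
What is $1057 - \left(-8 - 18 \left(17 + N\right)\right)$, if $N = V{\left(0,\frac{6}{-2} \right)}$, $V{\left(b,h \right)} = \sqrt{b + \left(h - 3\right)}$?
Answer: $1371 + 18 i \sqrt{6} \approx 1371.0 + 44.091 i$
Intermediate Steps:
$V{\left(b,h \right)} = \sqrt{-3 + b + h}$ ($V{\left(b,h \right)} = \sqrt{b + \left(-3 + h\right)} = \sqrt{-3 + b + h}$)
$N = i \sqrt{6}$ ($N = \sqrt{-3 + 0 + \frac{6}{-2}} = \sqrt{-3 + 0 + 6 \left(- \frac{1}{2}\right)} = \sqrt{-3 + 0 - 3} = \sqrt{-6} = i \sqrt{6} \approx 2.4495 i$)
$1057 - \left(-8 - 18 \left(17 + N\right)\right) = 1057 - \left(-8 - 18 \left(17 + i \sqrt{6}\right)\right) = 1057 - \left(-8 - \left(306 + 18 i \sqrt{6}\right)\right) = 1057 - \left(-314 - 18 i \sqrt{6}\right) = 1057 + \left(314 + 18 i \sqrt{6}\right) = 1371 + 18 i \sqrt{6}$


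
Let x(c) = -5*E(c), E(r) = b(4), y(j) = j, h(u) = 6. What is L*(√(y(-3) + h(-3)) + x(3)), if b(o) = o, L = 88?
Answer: -1760 + 88*√3 ≈ -1607.6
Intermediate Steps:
E(r) = 4
x(c) = -20 (x(c) = -5*4 = -20)
L*(√(y(-3) + h(-3)) + x(3)) = 88*(√(-3 + 6) - 20) = 88*(√3 - 20) = 88*(-20 + √3) = -1760 + 88*√3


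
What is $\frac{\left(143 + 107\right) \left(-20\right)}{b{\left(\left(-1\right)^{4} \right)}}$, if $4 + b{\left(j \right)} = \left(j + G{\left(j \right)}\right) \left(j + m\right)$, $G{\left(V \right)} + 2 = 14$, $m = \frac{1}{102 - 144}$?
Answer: $- \frac{42000}{73} \approx -575.34$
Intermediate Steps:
$m = - \frac{1}{42}$ ($m = \frac{1}{-42} = - \frac{1}{42} \approx -0.02381$)
$G{\left(V \right)} = 12$ ($G{\left(V \right)} = -2 + 14 = 12$)
$b{\left(j \right)} = -4 + \left(12 + j\right) \left(- \frac{1}{42} + j\right)$ ($b{\left(j \right)} = -4 + \left(j + 12\right) \left(j - \frac{1}{42}\right) = -4 + \left(12 + j\right) \left(- \frac{1}{42} + j\right)$)
$\frac{\left(143 + 107\right) \left(-20\right)}{b{\left(\left(-1\right)^{4} \right)}} = \frac{\left(143 + 107\right) \left(-20\right)}{- \frac{30}{7} + \left(\left(-1\right)^{4}\right)^{2} + \frac{503 \left(-1\right)^{4}}{42}} = \frac{250 \left(-20\right)}{- \frac{30}{7} + 1^{2} + \frac{503}{42} \cdot 1} = - \frac{5000}{- \frac{30}{7} + 1 + \frac{503}{42}} = - \frac{5000}{\frac{365}{42}} = \left(-5000\right) \frac{42}{365} = - \frac{42000}{73}$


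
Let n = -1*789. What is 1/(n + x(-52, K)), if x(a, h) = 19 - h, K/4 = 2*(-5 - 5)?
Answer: -1/690 ≈ -0.0014493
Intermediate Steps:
K = -80 (K = 4*(2*(-5 - 5)) = 4*(2*(-10)) = 4*(-20) = -80)
n = -789
1/(n + x(-52, K)) = 1/(-789 + (19 - 1*(-80))) = 1/(-789 + (19 + 80)) = 1/(-789 + 99) = 1/(-690) = -1/690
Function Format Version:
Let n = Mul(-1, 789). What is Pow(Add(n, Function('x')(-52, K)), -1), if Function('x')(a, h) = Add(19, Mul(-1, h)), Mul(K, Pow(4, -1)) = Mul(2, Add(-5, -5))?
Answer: Rational(-1, 690) ≈ -0.0014493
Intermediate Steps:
K = -80 (K = Mul(4, Mul(2, Add(-5, -5))) = Mul(4, Mul(2, -10)) = Mul(4, -20) = -80)
n = -789
Pow(Add(n, Function('x')(-52, K)), -1) = Pow(Add(-789, Add(19, Mul(-1, -80))), -1) = Pow(Add(-789, Add(19, 80)), -1) = Pow(Add(-789, 99), -1) = Pow(-690, -1) = Rational(-1, 690)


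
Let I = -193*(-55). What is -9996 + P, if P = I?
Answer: 619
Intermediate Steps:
I = 10615
P = 10615
-9996 + P = -9996 + 10615 = 619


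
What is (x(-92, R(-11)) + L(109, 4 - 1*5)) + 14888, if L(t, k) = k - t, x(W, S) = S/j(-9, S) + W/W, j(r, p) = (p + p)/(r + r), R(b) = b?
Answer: 14770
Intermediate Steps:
j(r, p) = p/r (j(r, p) = (2*p)/((2*r)) = (2*p)*(1/(2*r)) = p/r)
x(W, S) = -8 (x(W, S) = S/((S/(-9))) + W/W = S/((S*(-1/9))) + 1 = S/((-S/9)) + 1 = S*(-9/S) + 1 = -9 + 1 = -8)
(x(-92, R(-11)) + L(109, 4 - 1*5)) + 14888 = (-8 + ((4 - 1*5) - 1*109)) + 14888 = (-8 + ((4 - 5) - 109)) + 14888 = (-8 + (-1 - 109)) + 14888 = (-8 - 110) + 14888 = -118 + 14888 = 14770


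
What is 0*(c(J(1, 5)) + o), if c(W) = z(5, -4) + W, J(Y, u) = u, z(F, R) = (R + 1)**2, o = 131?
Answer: 0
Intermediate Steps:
z(F, R) = (1 + R)**2
c(W) = 9 + W (c(W) = (1 - 4)**2 + W = (-3)**2 + W = 9 + W)
0*(c(J(1, 5)) + o) = 0*((9 + 5) + 131) = 0*(14 + 131) = 0*145 = 0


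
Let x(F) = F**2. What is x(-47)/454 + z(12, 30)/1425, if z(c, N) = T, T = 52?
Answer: 3171433/646950 ≈ 4.9021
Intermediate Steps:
z(c, N) = 52
x(-47)/454 + z(12, 30)/1425 = (-47)**2/454 + 52/1425 = 2209*(1/454) + 52*(1/1425) = 2209/454 + 52/1425 = 3171433/646950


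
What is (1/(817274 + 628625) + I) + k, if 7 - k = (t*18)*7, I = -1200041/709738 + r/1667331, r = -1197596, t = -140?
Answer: 30190439422991854388131/1711030852590890922 ≈ 17645.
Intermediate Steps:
I = -2850844950419/1183368169278 (I = -1200041/709738 - 1197596/1667331 = -2850844950419/1183368169278 ≈ -2.4091)
k = 17647 (k = 7 - (-140*18)*7 = 7 - (-2520)*7 = 7 - 1*(-17640) = 7 + 17640 = 17647)
(1/(817274 + 628625) + I) + k = (1/(817274 + 628625) - 2850844950419/1183368169278) + 17647 = (1/1445899 - 2850844950419/1183368169278) + 17647 = -4122032679597712403/1711030852590890922 + 17647 = 30190439422991854388131/1711030852590890922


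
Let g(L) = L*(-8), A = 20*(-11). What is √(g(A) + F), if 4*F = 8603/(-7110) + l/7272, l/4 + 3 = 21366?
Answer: √100995466786195/239370 ≈ 41.984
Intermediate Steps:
l = 85452 (l = -12 + 4*21366 = -12 + 85464 = 85452)
F = 3784741/1436220 (F = (8603/(-7110) + 85452/7272)/4 = (8603*(-1/7110) + 85452*(1/7272))/4 = (-8603/7110 + 7121/606)/4 = (¼)*(3784741/359055) = 3784741/1436220 ≈ 2.6352)
A = -220
g(L) = -8*L
√(g(A) + F) = √(-8*(-220) + 3784741/1436220) = √(1760 + 3784741/1436220) = √(2531531941/1436220) = √100995466786195/239370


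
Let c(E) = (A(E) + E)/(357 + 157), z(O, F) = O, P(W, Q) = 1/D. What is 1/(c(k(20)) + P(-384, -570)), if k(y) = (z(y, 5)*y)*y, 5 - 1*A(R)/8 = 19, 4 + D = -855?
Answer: 220763/3387639 ≈ 0.065167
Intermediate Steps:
D = -859 (D = -4 - 855 = -859)
A(R) = -112 (A(R) = 40 - 8*19 = 40 - 152 = -112)
P(W, Q) = -1/859 (P(W, Q) = 1/(-859) = -1/859)
k(y) = y³ (k(y) = (y*y)*y = y²*y = y³)
c(E) = -56/257 + E/514 (c(E) = (-112 + E)/(357 + 157) = (-112 + E)/514 = (-112 + E)*(1/514) = -56/257 + E/514)
1/(c(k(20)) + P(-384, -570)) = 1/((-56/257 + (1/514)*20³) - 1/859) = 1/((-56/257 + (1/514)*8000) - 1/859) = 1/((-56/257 + 4000/257) - 1/859) = 1/(3944/257 - 1/859) = 1/(3387639/220763) = 220763/3387639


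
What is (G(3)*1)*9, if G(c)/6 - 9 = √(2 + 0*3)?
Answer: 486 + 54*√2 ≈ 562.37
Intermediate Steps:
G(c) = 54 + 6*√2 (G(c) = 54 + 6*√(2 + 0*3) = 54 + 6*√(2 + 0) = 54 + 6*√2)
(G(3)*1)*9 = ((54 + 6*√2)*1)*9 = (54 + 6*√2)*9 = 486 + 54*√2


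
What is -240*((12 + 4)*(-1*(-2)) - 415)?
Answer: 91920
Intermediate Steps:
-240*((12 + 4)*(-1*(-2)) - 415) = -240*(16*2 - 415) = -240*(32 - 415) = -240*(-383) = 91920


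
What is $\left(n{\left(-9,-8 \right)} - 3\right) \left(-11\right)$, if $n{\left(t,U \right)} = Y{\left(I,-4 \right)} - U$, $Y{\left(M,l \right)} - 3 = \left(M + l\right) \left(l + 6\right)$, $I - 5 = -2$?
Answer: $-66$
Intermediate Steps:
$I = 3$ ($I = 5 - 2 = 3$)
$Y{\left(M,l \right)} = 3 + \left(6 + l\right) \left(M + l\right)$ ($Y{\left(M,l \right)} = 3 + \left(M + l\right) \left(l + 6\right) = 3 + \left(M + l\right) \left(6 + l\right) = 3 + \left(6 + l\right) \left(M + l\right)$)
$n{\left(t,U \right)} = 1 - U$ ($n{\left(t,U \right)} = \left(3 + \left(-4\right)^{2} + 6 \cdot 3 + 6 \left(-4\right) + 3 \left(-4\right)\right) - U = \left(3 + 16 + 18 - 24 - 12\right) - U = 1 - U$)
$\left(n{\left(-9,-8 \right)} - 3\right) \left(-11\right) = \left(\left(1 - -8\right) - 3\right) \left(-11\right) = \left(\left(1 + 8\right) - 3\right) \left(-11\right) = \left(9 - 3\right) \left(-11\right) = 6 \left(-11\right) = -66$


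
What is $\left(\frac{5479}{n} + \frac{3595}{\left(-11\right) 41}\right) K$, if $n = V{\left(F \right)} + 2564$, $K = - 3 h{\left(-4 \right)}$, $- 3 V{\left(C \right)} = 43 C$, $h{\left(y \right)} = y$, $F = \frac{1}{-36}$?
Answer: $- \frac{213302076}{3046505} \approx -70.015$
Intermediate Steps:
$F = - \frac{1}{36} \approx -0.027778$
$V{\left(C \right)} = - \frac{43 C}{3}$
$K = 12$ ($K = \left(-3\right) \left(-4\right) = 12$)
$n = \frac{276955}{108}$ ($n = \left(- \frac{43}{3}\right) \left(- \frac{1}{36}\right) + 2564 = \frac{43}{108} + 2564 = \frac{276955}{108} \approx 2564.4$)
$\left(\frac{5479}{n} + \frac{3595}{\left(-11\right) 41}\right) K = \left(\frac{5479}{\frac{276955}{108}} + \frac{3595}{\left(-11\right) 41}\right) 12 = \left(5479 \cdot \frac{108}{276955} + \frac{3595}{-451}\right) 12 = \left(\frac{591732}{276955} + 3595 \left(- \frac{1}{451}\right)\right) 12 = \left(\frac{591732}{276955} - \frac{3595}{451}\right) 12 = \left(- \frac{17775173}{3046505}\right) 12 = - \frac{213302076}{3046505}$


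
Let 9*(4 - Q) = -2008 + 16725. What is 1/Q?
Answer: -9/14681 ≈ -0.00061304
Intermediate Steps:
Q = -14681/9 (Q = 4 - (-2008 + 16725)/9 = 4 - ⅑*14717 = 4 - 14717/9 = -14681/9 ≈ -1631.2)
1/Q = 1/(-14681/9) = -9/14681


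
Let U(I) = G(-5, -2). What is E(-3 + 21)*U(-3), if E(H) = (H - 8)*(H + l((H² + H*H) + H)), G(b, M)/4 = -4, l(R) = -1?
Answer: -2720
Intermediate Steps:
G(b, M) = -16 (G(b, M) = 4*(-4) = -16)
U(I) = -16
E(H) = (-1 + H)*(-8 + H) (E(H) = (H - 8)*(H - 1) = (-8 + H)*(-1 + H) = (-1 + H)*(-8 + H))
E(-3 + 21)*U(-3) = (8 + (-3 + 21)² - 9*(-3 + 21))*(-16) = (8 + 18² - 9*18)*(-16) = (8 + 324 - 162)*(-16) = 170*(-16) = -2720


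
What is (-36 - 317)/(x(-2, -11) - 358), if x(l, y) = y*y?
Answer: 353/237 ≈ 1.4895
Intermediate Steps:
x(l, y) = y²
(-36 - 317)/(x(-2, -11) - 358) = (-36 - 317)/((-11)² - 358) = -353/(121 - 358) = -353/(-237) = -353*(-1/237) = 353/237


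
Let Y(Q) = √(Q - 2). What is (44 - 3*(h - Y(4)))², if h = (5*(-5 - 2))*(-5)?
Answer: 231379 - 2886*√2 ≈ 2.2730e+5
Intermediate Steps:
h = 175 (h = (5*(-7))*(-5) = -35*(-5) = 175)
Y(Q) = √(-2 + Q)
(44 - 3*(h - Y(4)))² = (44 - 3*(175 - √(-2 + 4)))² = (44 - 3*(175 - √2))² = (44 + (-525 + 3*√2))² = (-481 + 3*√2)²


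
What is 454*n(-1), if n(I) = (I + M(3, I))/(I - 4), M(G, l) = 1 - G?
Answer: 1362/5 ≈ 272.40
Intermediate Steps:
n(I) = (-2 + I)/(-4 + I) (n(I) = (I + (1 - 1*3))/(I - 4) = (I + (1 - 3))/(-4 + I) = (I - 2)/(-4 + I) = (-2 + I)/(-4 + I))
454*n(-1) = 454*((-2 - 1)/(-4 - 1)) = 454*(-3/(-5)) = 454*(-⅕*(-3)) = 454*(⅗) = 1362/5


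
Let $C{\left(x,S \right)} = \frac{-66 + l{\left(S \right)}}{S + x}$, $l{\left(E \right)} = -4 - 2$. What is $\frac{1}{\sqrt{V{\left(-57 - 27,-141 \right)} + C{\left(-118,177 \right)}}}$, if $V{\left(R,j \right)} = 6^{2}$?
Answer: $\frac{\sqrt{3363}}{342} \approx 0.16957$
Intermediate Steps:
$l{\left(E \right)} = -6$ ($l{\left(E \right)} = -4 - 2 = -6$)
$C{\left(x,S \right)} = - \frac{72}{S + x}$ ($C{\left(x,S \right)} = \frac{-66 - 6}{S + x} = - \frac{72}{S + x}$)
$V{\left(R,j \right)} = 36$
$\frac{1}{\sqrt{V{\left(-57 - 27,-141 \right)} + C{\left(-118,177 \right)}}} = \frac{1}{\sqrt{36 - \frac{72}{177 - 118}}} = \frac{1}{\sqrt{36 - \frac{72}{59}}} = \frac{1}{\sqrt{\frac{2052}{59}}} = \frac{1}{\frac{6}{59} \sqrt{3363}} = \frac{\sqrt{3363}}{342}$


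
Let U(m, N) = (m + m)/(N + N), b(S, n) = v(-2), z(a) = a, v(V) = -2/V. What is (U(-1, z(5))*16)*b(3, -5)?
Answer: -16/5 ≈ -3.2000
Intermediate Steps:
b(S, n) = 1 (b(S, n) = -2/(-2) = -2*(-½) = 1)
U(m, N) = m/N (U(m, N) = (2*m)/((2*N)) = (2*m)*(1/(2*N)) = m/N)
(U(-1, z(5))*16)*b(3, -5) = (-1/5*16)*1 = (-1*⅕*16)*1 = -⅕*16*1 = -16/5*1 = -16/5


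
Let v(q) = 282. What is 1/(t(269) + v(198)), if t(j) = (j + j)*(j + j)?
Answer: 1/289726 ≈ 3.4515e-6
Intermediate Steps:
t(j) = 4*j² (t(j) = (2*j)*(2*j) = 4*j²)
1/(t(269) + v(198)) = 1/(4*269² + 282) = 1/(4*72361 + 282) = 1/(289444 + 282) = 1/289726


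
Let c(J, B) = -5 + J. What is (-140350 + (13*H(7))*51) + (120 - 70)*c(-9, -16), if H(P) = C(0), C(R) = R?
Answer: -141050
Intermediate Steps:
H(P) = 0
(-140350 + (13*H(7))*51) + (120 - 70)*c(-9, -16) = (-140350 + (13*0)*51) + (120 - 70)*(-5 - 9) = (-140350 + 0*51) + 50*(-14) = (-140350 + 0) - 700 = -140350 - 700 = -141050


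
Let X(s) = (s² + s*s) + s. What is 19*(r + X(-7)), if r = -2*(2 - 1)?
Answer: 1691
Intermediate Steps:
X(s) = s + 2*s² (X(s) = (s² + s²) + s = 2*s² + s = s + 2*s²)
r = -2 (r = -2*1 = -2)
19*(r + X(-7)) = 19*(-2 - 7*(1 + 2*(-7))) = 19*(-2 - 7*(1 - 14)) = 19*(-2 - 7*(-13)) = 19*(-2 + 91) = 19*89 = 1691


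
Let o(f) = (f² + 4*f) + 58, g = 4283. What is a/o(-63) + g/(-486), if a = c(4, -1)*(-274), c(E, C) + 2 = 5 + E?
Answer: -17100473/1834650 ≈ -9.3208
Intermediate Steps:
o(f) = 58 + f² + 4*f
c(E, C) = 3 + E (c(E, C) = -2 + (5 + E) = 3 + E)
a = -1918 (a = (3 + 4)*(-274) = 7*(-274) = -1918)
a/o(-63) + g/(-486) = -1918/(58 + (-63)² + 4*(-63)) + 4283/(-486) = -1918/(58 + 3969 - 252) + 4283*(-1/486) = -1918/3775 - 4283/486 = -17100473/1834650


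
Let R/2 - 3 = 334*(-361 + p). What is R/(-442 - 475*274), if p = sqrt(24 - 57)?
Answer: 10961/5936 - 167*I*sqrt(33)/32648 ≈ 1.8465 - 0.029384*I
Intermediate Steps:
p = I*sqrt(33) (p = sqrt(-33) = I*sqrt(33) ≈ 5.7446*I)
R = -241142 + 668*I*sqrt(33) (R = 6 + 2*(334*(-361 + I*sqrt(33))) = 6 + 2*(-120574 + 334*I*sqrt(33)) = 6 + (-241148 + 668*I*sqrt(33)) = -241142 + 668*I*sqrt(33) ≈ -2.4114e+5 + 3837.4*I)
R/(-442 - 475*274) = (-241142 + 668*I*sqrt(33))/(-442 - 475*274) = (-241142 + 668*I*sqrt(33))/(-442 - 130150) = (-241142 + 668*I*sqrt(33))/(-130592) = (-241142 + 668*I*sqrt(33))*(-1/130592) = 10961/5936 - 167*I*sqrt(33)/32648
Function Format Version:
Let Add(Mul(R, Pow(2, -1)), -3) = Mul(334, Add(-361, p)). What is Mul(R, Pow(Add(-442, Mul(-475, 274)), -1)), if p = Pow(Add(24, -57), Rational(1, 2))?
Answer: Add(Rational(10961, 5936), Mul(Rational(-167, 32648), I, Pow(33, Rational(1, 2)))) ≈ Add(1.8465, Mul(-0.029384, I))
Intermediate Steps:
p = Mul(I, Pow(33, Rational(1, 2))) (p = Pow(-33, Rational(1, 2)) = Mul(I, Pow(33, Rational(1, 2))) ≈ Mul(5.7446, I))
R = Add(-241142, Mul(668, I, Pow(33, Rational(1, 2)))) (R = Add(6, Mul(2, Mul(334, Add(-361, Mul(I, Pow(33, Rational(1, 2))))))) = Add(6, Mul(2, Add(-120574, Mul(334, I, Pow(33, Rational(1, 2)))))) = Add(6, Add(-241148, Mul(668, I, Pow(33, Rational(1, 2))))) = Add(-241142, Mul(668, I, Pow(33, Rational(1, 2)))) ≈ Add(-2.4114e+5, Mul(3837.4, I)))
Mul(R, Pow(Add(-442, Mul(-475, 274)), -1)) = Mul(Add(-241142, Mul(668, I, Pow(33, Rational(1, 2)))), Pow(Add(-442, Mul(-475, 274)), -1)) = Mul(Add(-241142, Mul(668, I, Pow(33, Rational(1, 2)))), Pow(Add(-442, -130150), -1)) = Mul(Add(-241142, Mul(668, I, Pow(33, Rational(1, 2)))), Pow(-130592, -1)) = Mul(Add(-241142, Mul(668, I, Pow(33, Rational(1, 2)))), Rational(-1, 130592)) = Add(Rational(10961, 5936), Mul(Rational(-167, 32648), I, Pow(33, Rational(1, 2))))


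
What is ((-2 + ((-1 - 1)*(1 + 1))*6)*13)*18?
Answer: -6084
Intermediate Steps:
((-2 + ((-1 - 1)*(1 + 1))*6)*13)*18 = ((-2 - 2*2*6)*13)*18 = ((-2 - 4*6)*13)*18 = ((-2 - 24)*13)*18 = -26*13*18 = -338*18 = -6084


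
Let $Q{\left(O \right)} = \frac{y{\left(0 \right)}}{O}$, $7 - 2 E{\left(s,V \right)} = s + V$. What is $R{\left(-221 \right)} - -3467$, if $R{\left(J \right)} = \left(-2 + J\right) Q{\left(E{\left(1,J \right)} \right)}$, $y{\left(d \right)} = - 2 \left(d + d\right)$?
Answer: $3467$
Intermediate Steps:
$E{\left(s,V \right)} = \frac{7}{2} - \frac{V}{2} - \frac{s}{2}$ ($E{\left(s,V \right)} = \frac{7}{2} - \frac{s + V}{2} = \frac{7}{2} - \frac{V + s}{2} = \frac{7}{2} - \left(\frac{V}{2} + \frac{s}{2}\right) = \frac{7}{2} - \frac{V}{2} - \frac{s}{2}$)
$y{\left(d \right)} = - 4 d$ ($y{\left(d \right)} = - 2 \cdot 2 d = - 4 d$)
$Q{\left(O \right)} = 0$ ($Q{\left(O \right)} = \frac{\left(-4\right) 0}{O} = \frac{0}{O} = 0$)
$R{\left(J \right)} = 0$ ($R{\left(J \right)} = \left(-2 + J\right) 0 = 0$)
$R{\left(-221 \right)} - -3467 = 0 - -3467 = 0 + \left(-13941 + 17408\right) = 0 + 3467 = 3467$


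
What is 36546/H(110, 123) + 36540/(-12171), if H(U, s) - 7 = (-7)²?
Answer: 73792521/113596 ≈ 649.60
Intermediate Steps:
H(U, s) = 56 (H(U, s) = 7 + (-7)² = 7 + 49 = 56)
36546/H(110, 123) + 36540/(-12171) = 36546/56 + 36540/(-12171) = 36546*(1/56) + 36540*(-1/12171) = 18273/28 - 12180/4057 = 73792521/113596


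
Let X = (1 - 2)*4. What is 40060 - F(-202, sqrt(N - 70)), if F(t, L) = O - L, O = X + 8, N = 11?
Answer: 40056 + I*sqrt(59) ≈ 40056.0 + 7.6811*I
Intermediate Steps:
X = -4 (X = -1*4 = -4)
O = 4 (O = -4 + 8 = 4)
F(t, L) = 4 - L
40060 - F(-202, sqrt(N - 70)) = 40060 - (4 - sqrt(11 - 70)) = 40060 - (4 - sqrt(-59)) = 40060 - (4 - I*sqrt(59)) = 40060 + (-4 + I*sqrt(59)) = 40056 + I*sqrt(59)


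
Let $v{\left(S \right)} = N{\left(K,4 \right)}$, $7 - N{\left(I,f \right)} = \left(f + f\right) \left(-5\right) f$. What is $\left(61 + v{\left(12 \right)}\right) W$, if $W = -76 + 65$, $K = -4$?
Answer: $-2508$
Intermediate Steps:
$W = -11$
$N{\left(I,f \right)} = 7 + 10 f^{2}$ ($N{\left(I,f \right)} = 7 - \left(f + f\right) \left(-5\right) f = 7 - 2 f \left(-5\right) f = 7 - - 10 f f = 7 - - 10 f^{2} = 7 + 10 f^{2}$)
$v{\left(S \right)} = 167$ ($v{\left(S \right)} = 7 + 10 \cdot 4^{2} = 7 + 10 \cdot 16 = 7 + 160 = 167$)
$\left(61 + v{\left(12 \right)}\right) W = \left(61 + 167\right) \left(-11\right) = 228 \left(-11\right) = -2508$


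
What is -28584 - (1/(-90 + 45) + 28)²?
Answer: -59467681/2025 ≈ -29367.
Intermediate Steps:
-28584 - (1/(-90 + 45) + 28)² = -28584 - (1/(-45) + 28)² = -28584 - (-1/45 + 28)² = -28584 - (1259/45)² = -28584 - 1*1585081/2025 = -28584 - 1585081/2025 = -59467681/2025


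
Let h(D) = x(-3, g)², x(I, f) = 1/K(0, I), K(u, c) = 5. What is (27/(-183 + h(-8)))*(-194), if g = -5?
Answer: 65475/2287 ≈ 28.629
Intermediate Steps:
x(I, f) = ⅕ (x(I, f) = 1/5 = ⅕)
h(D) = 1/25 (h(D) = (⅕)² = 1/25)
(27/(-183 + h(-8)))*(-194) = (27/(-183 + 1/25))*(-194) = (27/(-4574/25))*(-194) = -25/4574*27*(-194) = -675/4574*(-194) = 65475/2287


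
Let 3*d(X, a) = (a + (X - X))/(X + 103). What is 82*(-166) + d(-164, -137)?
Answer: -2490859/183 ≈ -13611.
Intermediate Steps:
d(X, a) = a/(3*(103 + X)) (d(X, a) = ((a + (X - X))/(X + 103))/3 = ((a + 0)/(103 + X))/3 = (a/(103 + X))/3 = a/(3*(103 + X)))
82*(-166) + d(-164, -137) = 82*(-166) + (⅓)*(-137)/(103 - 164) = -13612 + (⅓)*(-137)/(-61) = -13612 + (⅓)*(-137)*(-1/61) = -13612 + 137/183 = -2490859/183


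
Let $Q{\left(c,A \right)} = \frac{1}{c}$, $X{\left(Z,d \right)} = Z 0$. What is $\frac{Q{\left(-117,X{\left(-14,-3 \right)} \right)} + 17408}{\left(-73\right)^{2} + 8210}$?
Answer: $\frac{2036735}{1584063} \approx 1.2858$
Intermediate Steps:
$X{\left(Z,d \right)} = 0$
$\frac{Q{\left(-117,X{\left(-14,-3 \right)} \right)} + 17408}{\left(-73\right)^{2} + 8210} = \frac{\frac{1}{-117} + 17408}{\left(-73\right)^{2} + 8210} = \frac{- \frac{1}{117} + 17408}{5329 + 8210} = \frac{2036735}{117 \cdot 13539} = \frac{2036735}{117} \cdot \frac{1}{13539} = \frac{2036735}{1584063}$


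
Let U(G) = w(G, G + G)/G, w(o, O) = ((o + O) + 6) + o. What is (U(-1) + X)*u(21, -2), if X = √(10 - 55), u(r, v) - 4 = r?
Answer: -50 + 75*I*√5 ≈ -50.0 + 167.71*I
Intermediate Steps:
u(r, v) = 4 + r
w(o, O) = 6 + O + 2*o (w(o, O) = ((O + o) + 6) + o = (6 + O + o) + o = 6 + O + 2*o)
X = 3*I*√5 (X = √(-45) = 3*I*√5 ≈ 6.7082*I)
U(G) = (6 + 4*G)/G (U(G) = (6 + (G + G) + 2*G)/G = (6 + 2*G + 2*G)/G = (6 + 4*G)/G)
(U(-1) + X)*u(21, -2) = ((4 + 6/(-1)) + 3*I*√5)*(4 + 21) = ((4 + 6*(-1)) + 3*I*√5)*25 = ((4 - 6) + 3*I*√5)*25 = (-2 + 3*I*√5)*25 = -50 + 75*I*√5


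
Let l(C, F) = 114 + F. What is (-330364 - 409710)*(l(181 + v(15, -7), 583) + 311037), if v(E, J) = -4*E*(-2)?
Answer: -230706228316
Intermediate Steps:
v(E, J) = 8*E
(-330364 - 409710)*(l(181 + v(15, -7), 583) + 311037) = (-330364 - 409710)*((114 + 583) + 311037) = -740074*(697 + 311037) = -740074*311734 = -230706228316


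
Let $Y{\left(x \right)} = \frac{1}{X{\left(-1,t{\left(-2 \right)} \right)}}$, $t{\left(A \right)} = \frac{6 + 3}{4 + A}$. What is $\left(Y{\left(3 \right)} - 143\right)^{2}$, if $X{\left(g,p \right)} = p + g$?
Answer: $\frac{998001}{49} \approx 20367.0$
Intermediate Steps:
$t{\left(A \right)} = \frac{9}{4 + A}$
$X{\left(g,p \right)} = g + p$
$Y{\left(x \right)} = \frac{2}{7}$ ($Y{\left(x \right)} = \frac{1}{-1 + \frac{9}{4 - 2}} = \frac{1}{-1 + \frac{9}{2}} = \frac{1}{\frac{7}{2}} = \frac{2}{7}$)
$\left(Y{\left(3 \right)} - 143\right)^{2} = \left(\frac{2}{7} - 143\right)^{2} = \left(- \frac{999}{7}\right)^{2} = \frac{998001}{49}$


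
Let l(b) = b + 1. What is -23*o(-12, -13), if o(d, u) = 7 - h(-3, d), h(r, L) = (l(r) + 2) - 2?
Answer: -207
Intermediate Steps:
l(b) = 1 + b
h(r, L) = 1 + r (h(r, L) = ((1 + r) + 2) - 2 = (3 + r) - 2 = 1 + r)
o(d, u) = 9 (o(d, u) = 7 - (1 - 3) = 7 - 1*(-2) = 7 + 2 = 9)
-23*o(-12, -13) = -23*9 = -207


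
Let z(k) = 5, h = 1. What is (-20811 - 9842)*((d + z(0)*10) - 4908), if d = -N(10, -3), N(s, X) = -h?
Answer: 148881621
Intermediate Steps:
N(s, X) = -1 (N(s, X) = -1*1 = -1)
d = 1 (d = -1*(-1) = 1)
(-20811 - 9842)*((d + z(0)*10) - 4908) = (-20811 - 9842)*((1 + 5*10) - 4908) = -30653*((1 + 50) - 4908) = -30653*(51 - 4908) = -30653*(-4857) = 148881621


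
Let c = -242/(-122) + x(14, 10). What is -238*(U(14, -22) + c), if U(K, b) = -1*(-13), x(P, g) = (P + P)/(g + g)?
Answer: -1189286/305 ≈ -3899.3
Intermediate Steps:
x(P, g) = P/g (x(P, g) = (2*P)/((2*g)) = (2*P)*(1/(2*g)) = P/g)
U(K, b) = 13
c = 1032/305 (c = -242/(-122) + 14/10 = -242*(-1/122) + 14*(⅒) = 121/61 + 7/5 = 1032/305 ≈ 3.3836)
-238*(U(14, -22) + c) = -238*(13 + 1032/305) = -238*4997/305 = -1189286/305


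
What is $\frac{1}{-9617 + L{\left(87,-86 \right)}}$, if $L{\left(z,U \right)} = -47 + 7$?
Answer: $- \frac{1}{9657} \approx -0.00010355$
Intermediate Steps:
$L{\left(z,U \right)} = -40$
$\frac{1}{-9617 + L{\left(87,-86 \right)}} = \frac{1}{-9617 - 40} = \frac{1}{-9657} = - \frac{1}{9657}$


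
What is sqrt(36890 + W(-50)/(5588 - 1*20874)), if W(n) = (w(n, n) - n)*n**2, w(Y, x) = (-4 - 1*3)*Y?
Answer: sqrt(2151124413610)/7643 ≈ 191.90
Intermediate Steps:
w(Y, x) = -7*Y (w(Y, x) = (-4 - 3)*Y = -7*Y)
W(n) = -8*n**3 (W(n) = (-7*n - n)*n**2 = (-8*n)*n**2 = -8*n**3)
sqrt(36890 + W(-50)/(5588 - 1*20874)) = sqrt(36890 + (-8*(-50)**3)/(5588 - 1*20874)) = sqrt(36890 + (-8*(-125000))/(5588 - 20874)) = sqrt(36890 + 1000000/(-15286)) = sqrt(36890 + 1000000*(-1/15286)) = sqrt(36890 - 500000/7643) = sqrt(281450270/7643) = sqrt(2151124413610)/7643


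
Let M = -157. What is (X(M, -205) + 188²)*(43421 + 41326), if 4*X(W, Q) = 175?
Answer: 11996022597/4 ≈ 2.9990e+9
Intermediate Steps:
X(W, Q) = 175/4 (X(W, Q) = (¼)*175 = 175/4)
(X(M, -205) + 188²)*(43421 + 41326) = (175/4 + 188²)*(43421 + 41326) = (175/4 + 35344)*84747 = (141551/4)*84747 = 11996022597/4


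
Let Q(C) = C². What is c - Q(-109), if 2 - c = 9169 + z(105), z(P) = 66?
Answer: -21114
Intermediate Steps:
c = -9233 (c = 2 - (9169 + 66) = 2 - 1*9235 = 2 - 9235 = -9233)
c - Q(-109) = -9233 - 1*(-109)² = -9233 - 1*11881 = -9233 - 11881 = -21114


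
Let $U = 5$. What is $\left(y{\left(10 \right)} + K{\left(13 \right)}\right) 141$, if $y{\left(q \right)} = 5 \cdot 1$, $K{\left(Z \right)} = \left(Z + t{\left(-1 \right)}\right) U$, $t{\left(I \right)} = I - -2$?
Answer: $10575$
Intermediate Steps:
$t{\left(I \right)} = 2 + I$ ($t{\left(I \right)} = I + 2 = 2 + I$)
$K{\left(Z \right)} = 5 + 5 Z$ ($K{\left(Z \right)} = \left(Z + \left(2 - 1\right)\right) 5 = \left(Z + 1\right) 5 = \left(1 + Z\right) 5 = 5 + 5 Z$)
$y{\left(q \right)} = 5$
$\left(y{\left(10 \right)} + K{\left(13 \right)}\right) 141 = \left(5 + \left(5 + 5 \cdot 13\right)\right) 141 = \left(5 + \left(5 + 65\right)\right) 141 = \left(5 + 70\right) 141 = 75 \cdot 141 = 10575$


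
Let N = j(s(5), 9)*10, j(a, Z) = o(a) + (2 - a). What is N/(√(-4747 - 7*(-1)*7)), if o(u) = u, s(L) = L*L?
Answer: -10*I*√58/261 ≈ -0.29179*I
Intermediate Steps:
s(L) = L²
j(a, Z) = 2 (j(a, Z) = a + (2 - a) = 2)
N = 20 (N = 2*10 = 20)
N/(√(-4747 - 7*(-1)*7)) = 20/(√(-4747 - 7*(-1)*7)) = 20/(√(-4747 + 7*7)) = 20/(√(-4747 + 49)) = 20/(√(-4698)) = 20/((9*I*√58)) = 20*(-I*√58/522) = -10*I*√58/261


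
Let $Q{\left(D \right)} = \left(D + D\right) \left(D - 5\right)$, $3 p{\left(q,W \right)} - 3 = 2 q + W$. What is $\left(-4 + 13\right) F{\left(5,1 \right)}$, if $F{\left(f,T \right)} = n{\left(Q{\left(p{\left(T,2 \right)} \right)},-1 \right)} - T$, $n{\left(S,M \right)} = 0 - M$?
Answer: $0$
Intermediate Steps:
$p{\left(q,W \right)} = 1 + \frac{W}{3} + \frac{2 q}{3}$ ($p{\left(q,W \right)} = 1 + \frac{2 q + W}{3} = 1 + \frac{W + 2 q}{3} = 1 + \left(\frac{W}{3} + \frac{2 q}{3}\right) = 1 + \frac{W}{3} + \frac{2 q}{3}$)
$Q{\left(D \right)} = 2 D \left(-5 + D\right)$
$n{\left(S,M \right)} = - M$
$F{\left(f,T \right)} = 1 - T$ ($F{\left(f,T \right)} = \left(-1\right) \left(-1\right) - T = 1 - T$)
$\left(-4 + 13\right) F{\left(5,1 \right)} = \left(-4 + 13\right) \left(1 - 1\right) = 9 \left(1 - 1\right) = 9 \cdot 0 = 0$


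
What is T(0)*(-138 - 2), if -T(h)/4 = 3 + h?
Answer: 1680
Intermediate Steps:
T(h) = -12 - 4*h (T(h) = -4*(3 + h) = -12 - 4*h)
T(0)*(-138 - 2) = (-12 - 4*0)*(-138 - 2) = (-12 + 0)*(-140) = -12*(-140) = 1680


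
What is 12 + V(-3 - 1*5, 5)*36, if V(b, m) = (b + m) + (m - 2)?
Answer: 12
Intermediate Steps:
V(b, m) = -2 + b + 2*m (V(b, m) = (b + m) + (-2 + m) = -2 + b + 2*m)
12 + V(-3 - 1*5, 5)*36 = 12 + (-2 + (-3 - 1*5) + 2*5)*36 = 12 + (-2 + (-3 - 5) + 10)*36 = 12 + (-2 - 8 + 10)*36 = 12 + 0*36 = 12 + 0 = 12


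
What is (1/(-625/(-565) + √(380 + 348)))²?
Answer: 118897994433/86122241962849 - 721448500*√182/86122241962849 ≈ 0.0012676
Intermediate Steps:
(1/(-625/(-565) + √(380 + 348)))² = (1/(-625*(-1/565) + √728))² = (1/(125/113 + 2*√182))² = (125/113 + 2*√182)⁻²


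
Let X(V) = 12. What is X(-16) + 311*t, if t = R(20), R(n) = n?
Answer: 6232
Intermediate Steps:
t = 20
X(-16) + 311*t = 12 + 311*20 = 12 + 6220 = 6232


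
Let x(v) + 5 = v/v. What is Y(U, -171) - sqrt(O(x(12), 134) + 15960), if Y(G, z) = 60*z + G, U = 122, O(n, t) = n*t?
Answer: -10138 - 8*sqrt(241) ≈ -10262.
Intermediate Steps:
x(v) = -4 (x(v) = -5 + v/v = -5 + 1 = -4)
Y(G, z) = G + 60*z
Y(U, -171) - sqrt(O(x(12), 134) + 15960) = (122 + 60*(-171)) - sqrt(-4*134 + 15960) = (122 - 10260) - sqrt(-536 + 15960) = -10138 - sqrt(15424) = -10138 - 8*sqrt(241)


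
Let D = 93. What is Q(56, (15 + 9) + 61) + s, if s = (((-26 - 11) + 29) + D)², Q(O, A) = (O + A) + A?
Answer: 7451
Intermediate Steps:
Q(O, A) = O + 2*A (Q(O, A) = (A + O) + A = O + 2*A)
s = 7225 (s = (((-26 - 11) + 29) + 93)² = ((-37 + 29) + 93)² = (-8 + 93)² = 85² = 7225)
Q(56, (15 + 9) + 61) + s = (56 + 2*((15 + 9) + 61)) + 7225 = (56 + 2*(24 + 61)) + 7225 = (56 + 2*85) + 7225 = (56 + 170) + 7225 = 226 + 7225 = 7451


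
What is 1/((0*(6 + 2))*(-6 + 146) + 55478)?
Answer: 1/55478 ≈ 1.8025e-5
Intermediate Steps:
1/((0*(6 + 2))*(-6 + 146) + 55478) = 1/((0*8)*140 + 55478) = 1/(0*140 + 55478) = 1/(0 + 55478) = 1/55478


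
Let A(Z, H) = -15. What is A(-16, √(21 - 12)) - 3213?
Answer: -3228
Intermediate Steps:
A(-16, √(21 - 12)) - 3213 = -15 - 3213 = -3228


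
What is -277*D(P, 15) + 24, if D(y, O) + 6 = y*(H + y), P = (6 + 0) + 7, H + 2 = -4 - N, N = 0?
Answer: -23521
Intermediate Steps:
H = -6 (H = -2 + (-4 - 1*0) = -2 + (-4 + 0) = -2 - 4 = -6)
P = 13 (P = 6 + 7 = 13)
D(y, O) = -6 + y*(-6 + y)
-277*D(P, 15) + 24 = -277*(-6 + 13² - 6*13) + 24 = -277*(-6 + 169 - 78) + 24 = -277*85 + 24 = -23545 + 24 = -23521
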